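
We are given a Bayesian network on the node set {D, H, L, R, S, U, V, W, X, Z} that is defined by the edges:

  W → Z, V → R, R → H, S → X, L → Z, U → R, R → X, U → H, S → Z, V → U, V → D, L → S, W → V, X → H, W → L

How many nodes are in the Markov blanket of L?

Parents of L: W.
L's children: S, Z.
Other parents of L's children:
  S has no other parent.
  Z's other parents are S, W.
MB(L) = {S, W, Z}, which has 3 nodes.

3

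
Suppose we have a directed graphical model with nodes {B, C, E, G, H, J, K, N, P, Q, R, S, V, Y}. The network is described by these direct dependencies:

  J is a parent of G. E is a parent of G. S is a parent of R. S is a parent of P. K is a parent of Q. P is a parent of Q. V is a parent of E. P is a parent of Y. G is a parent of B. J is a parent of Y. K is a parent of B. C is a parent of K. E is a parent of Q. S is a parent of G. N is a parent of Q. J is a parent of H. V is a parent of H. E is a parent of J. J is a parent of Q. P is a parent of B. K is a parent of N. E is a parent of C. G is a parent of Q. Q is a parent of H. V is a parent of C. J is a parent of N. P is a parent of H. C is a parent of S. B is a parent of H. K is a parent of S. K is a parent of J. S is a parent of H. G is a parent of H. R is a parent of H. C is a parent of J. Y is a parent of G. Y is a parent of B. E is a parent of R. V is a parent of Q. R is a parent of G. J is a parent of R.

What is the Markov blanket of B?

{G, H, J, K, P, Q, R, S, V, Y}

B's parents: G, K, P, Y.
Children of B: H.
Parents of each child, excluding B:
  H: G, J, P, Q, R, S, V
Taking the union gives {G, H, J, K, P, Q, R, S, V, Y}.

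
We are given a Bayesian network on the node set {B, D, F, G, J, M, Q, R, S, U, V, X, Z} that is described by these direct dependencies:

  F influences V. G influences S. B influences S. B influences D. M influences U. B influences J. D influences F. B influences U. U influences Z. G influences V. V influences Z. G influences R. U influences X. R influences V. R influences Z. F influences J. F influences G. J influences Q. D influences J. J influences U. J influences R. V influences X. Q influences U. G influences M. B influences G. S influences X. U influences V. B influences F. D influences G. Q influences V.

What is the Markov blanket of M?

{B, G, J, Q, U}

By definition, MB(M) is built from M's parents, M's children, and the co-parents of M.
M's parents: G.
M has child U.
Parents of each child, excluding M:
  U: B, J, Q
Taking the union gives {B, G, J, Q, U}.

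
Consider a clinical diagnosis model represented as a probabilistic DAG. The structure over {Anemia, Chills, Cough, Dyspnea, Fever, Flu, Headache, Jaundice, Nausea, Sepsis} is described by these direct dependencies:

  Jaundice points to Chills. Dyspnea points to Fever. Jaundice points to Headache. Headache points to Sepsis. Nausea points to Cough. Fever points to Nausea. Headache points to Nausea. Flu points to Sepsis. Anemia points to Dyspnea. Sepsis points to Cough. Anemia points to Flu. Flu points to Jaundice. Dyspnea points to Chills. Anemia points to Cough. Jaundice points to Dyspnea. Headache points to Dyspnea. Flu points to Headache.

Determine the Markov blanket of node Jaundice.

Recall MB(v) = parents ∪ children ∪ spouses, where spouses are the other parents of v's children.
Jaundice's parents: Flu.
Jaundice's children: Chills, Dyspnea, Headache.
Parents of each child, excluding Jaundice:
  Headache also has parent Flu.
  Dyspnea's other parents are Anemia, Headache.
  Chills's other parent is Dyspnea.
MB(Jaundice) = {Anemia, Chills, Dyspnea, Flu, Headache}.

{Anemia, Chills, Dyspnea, Flu, Headache}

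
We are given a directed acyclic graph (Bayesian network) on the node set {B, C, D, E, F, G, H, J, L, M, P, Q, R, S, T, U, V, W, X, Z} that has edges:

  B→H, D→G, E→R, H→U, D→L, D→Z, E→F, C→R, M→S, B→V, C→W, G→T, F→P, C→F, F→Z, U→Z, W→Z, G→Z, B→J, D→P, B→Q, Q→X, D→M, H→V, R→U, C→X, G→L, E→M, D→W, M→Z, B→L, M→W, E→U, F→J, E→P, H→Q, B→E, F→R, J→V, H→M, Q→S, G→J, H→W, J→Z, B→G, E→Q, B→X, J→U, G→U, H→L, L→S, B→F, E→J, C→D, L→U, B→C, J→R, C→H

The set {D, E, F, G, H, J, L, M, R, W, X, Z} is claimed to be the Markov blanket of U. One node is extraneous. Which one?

X

Pa(U) = {E, G, H, J, L, R}.
Ch(U) = {Z}.
For each child, the remaining parents (spouses of U):
  Z also has parents D, F, G, J, M, W.
MB(U) = {D, E, F, G, H, J, L, M, R, W, Z}.
X is neither a parent, child, nor co-parent of U, so it does not belong.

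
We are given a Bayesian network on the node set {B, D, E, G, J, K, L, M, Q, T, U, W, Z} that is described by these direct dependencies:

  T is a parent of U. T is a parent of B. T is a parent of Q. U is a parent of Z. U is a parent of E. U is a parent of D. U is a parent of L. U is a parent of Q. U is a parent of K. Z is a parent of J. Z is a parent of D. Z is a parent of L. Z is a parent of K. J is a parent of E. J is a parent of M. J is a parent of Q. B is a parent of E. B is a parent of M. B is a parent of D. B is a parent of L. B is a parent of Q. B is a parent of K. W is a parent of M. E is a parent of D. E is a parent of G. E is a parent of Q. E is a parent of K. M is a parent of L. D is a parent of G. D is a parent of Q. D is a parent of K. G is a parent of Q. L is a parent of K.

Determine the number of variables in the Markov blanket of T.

Ch(T) = {B, Q, U}.
Parents of T: none.
For each child, the remaining parents (spouses of T):
  U: no additional parents.
  B: no additional parents.
  Q also has parents B, D, E, G, J, U.
MB(T) = {B, D, E, G, J, Q, U}, which has 7 nodes.

7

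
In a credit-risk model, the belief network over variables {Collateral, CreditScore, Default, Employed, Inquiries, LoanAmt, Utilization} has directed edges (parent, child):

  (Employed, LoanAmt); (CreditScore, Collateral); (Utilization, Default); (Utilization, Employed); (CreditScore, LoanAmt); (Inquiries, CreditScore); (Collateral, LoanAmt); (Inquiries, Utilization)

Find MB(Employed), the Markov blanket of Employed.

{Collateral, CreditScore, LoanAmt, Utilization}

Employed's parents: Utilization.
Employed has child LoanAmt.
Co-parents of Employed (other parents of its children):
  LoanAmt's other parents are Collateral, CreditScore.
So the Markov blanket of Employed is {Collateral, CreditScore, LoanAmt, Utilization}.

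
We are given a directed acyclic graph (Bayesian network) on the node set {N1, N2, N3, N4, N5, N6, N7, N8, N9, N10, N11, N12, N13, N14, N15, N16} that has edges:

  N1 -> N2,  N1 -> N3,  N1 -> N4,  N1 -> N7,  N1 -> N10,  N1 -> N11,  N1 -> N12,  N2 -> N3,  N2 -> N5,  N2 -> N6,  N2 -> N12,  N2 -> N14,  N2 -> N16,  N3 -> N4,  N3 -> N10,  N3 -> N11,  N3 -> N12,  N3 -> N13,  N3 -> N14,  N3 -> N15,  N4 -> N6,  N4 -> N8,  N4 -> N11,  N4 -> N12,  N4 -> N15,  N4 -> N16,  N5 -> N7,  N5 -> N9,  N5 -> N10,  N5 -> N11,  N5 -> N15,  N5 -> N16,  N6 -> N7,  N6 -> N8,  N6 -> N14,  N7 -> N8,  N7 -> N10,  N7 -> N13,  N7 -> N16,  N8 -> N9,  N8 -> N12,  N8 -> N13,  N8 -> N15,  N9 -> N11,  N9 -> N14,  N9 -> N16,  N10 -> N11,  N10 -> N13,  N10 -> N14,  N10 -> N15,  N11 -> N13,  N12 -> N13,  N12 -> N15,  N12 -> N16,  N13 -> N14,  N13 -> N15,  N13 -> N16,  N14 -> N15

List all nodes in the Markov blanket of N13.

{N2, N3, N4, N5, N6, N7, N8, N9, N10, N11, N12, N14, N15, N16}

N13's parents: N3, N7, N8, N10, N11, N12.
N13 has children N14, N15, N16.
Parents of each child, excluding N13:
  N14 also has parents N2, N3, N6, N9, N10.
  N15's other parents are N3, N4, N5, N8, N10, N12, N14.
  N16 also has parents N2, N4, N5, N7, N9, N12.
Union: {N3, N7, N8, N10, N11, N12} ∪ {N14, N15, N16} ∪ {N2, N3, N4, N5, N6, N7, N8, N9, N10, N12, N14} = {N2, N3, N4, N5, N6, N7, N8, N9, N10, N11, N12, N14, N15, N16}.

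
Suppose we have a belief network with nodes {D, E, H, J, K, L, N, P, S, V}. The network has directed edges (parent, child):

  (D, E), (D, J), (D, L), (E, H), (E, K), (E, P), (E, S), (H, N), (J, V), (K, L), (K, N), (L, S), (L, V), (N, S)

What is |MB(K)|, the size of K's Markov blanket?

5

K has parent E.
Children of K: L, N.
Parents of each child, excluding K:
  L also has parent D.
  N also has parent H.
MB(K) = {D, E, H, L, N}, which has 5 nodes.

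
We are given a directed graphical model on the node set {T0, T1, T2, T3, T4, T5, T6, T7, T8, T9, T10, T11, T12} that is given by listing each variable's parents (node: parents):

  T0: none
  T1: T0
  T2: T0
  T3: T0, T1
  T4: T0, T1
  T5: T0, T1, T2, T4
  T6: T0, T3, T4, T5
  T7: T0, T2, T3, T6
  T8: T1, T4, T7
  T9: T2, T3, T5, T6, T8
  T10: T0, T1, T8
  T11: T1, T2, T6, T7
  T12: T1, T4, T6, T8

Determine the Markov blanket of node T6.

{T0, T1, T2, T3, T4, T5, T7, T8, T9, T11, T12}

A node's Markov blanket = Pa ∪ Ch ∪ (parents of Ch other than the node itself).
T6 has parents T0, T3, T4, T5.
T6 has children T7, T9, T11, T12.
Co-parents of T6 (other parents of its children):
  parents(T7) \ {T6} = {T0, T2, T3}.
  T9 also has parents T2, T3, T5, T8.
  T11 also has parents T1, T2, T7.
  T12's other parents are T1, T4, T8.
MB(T6) = {T0, T1, T2, T3, T4, T5, T7, T8, T9, T11, T12}.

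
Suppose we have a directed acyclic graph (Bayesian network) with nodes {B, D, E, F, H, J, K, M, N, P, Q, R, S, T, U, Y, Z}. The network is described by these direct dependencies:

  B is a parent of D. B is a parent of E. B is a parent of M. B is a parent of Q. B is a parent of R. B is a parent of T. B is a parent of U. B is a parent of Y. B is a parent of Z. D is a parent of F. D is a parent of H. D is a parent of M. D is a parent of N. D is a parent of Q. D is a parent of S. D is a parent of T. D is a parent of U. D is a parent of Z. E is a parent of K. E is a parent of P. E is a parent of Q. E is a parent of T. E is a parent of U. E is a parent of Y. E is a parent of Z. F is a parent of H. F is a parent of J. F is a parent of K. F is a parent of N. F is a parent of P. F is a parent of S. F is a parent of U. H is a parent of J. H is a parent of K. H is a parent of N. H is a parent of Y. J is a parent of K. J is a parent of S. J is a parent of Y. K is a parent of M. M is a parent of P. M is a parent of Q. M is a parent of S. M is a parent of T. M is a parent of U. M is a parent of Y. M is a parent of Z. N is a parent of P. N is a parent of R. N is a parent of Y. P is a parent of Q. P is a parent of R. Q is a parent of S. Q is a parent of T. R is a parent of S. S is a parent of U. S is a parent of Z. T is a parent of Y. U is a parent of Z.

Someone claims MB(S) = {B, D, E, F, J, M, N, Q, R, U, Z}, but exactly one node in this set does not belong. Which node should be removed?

N

Recall MB(v) = parents ∪ children ∪ spouses, where spouses are the other parents of v's children.
Pa(S) = {D, F, J, M, Q, R}.
S has children U, Z.
Other parents of S's children:
  U: B, D, E, F, M
  Z: B, D, E, M, U
MB(S) = {B, D, E, F, J, M, Q, R, U, Z}.
N is neither a parent, child, nor co-parent of S, so it does not belong.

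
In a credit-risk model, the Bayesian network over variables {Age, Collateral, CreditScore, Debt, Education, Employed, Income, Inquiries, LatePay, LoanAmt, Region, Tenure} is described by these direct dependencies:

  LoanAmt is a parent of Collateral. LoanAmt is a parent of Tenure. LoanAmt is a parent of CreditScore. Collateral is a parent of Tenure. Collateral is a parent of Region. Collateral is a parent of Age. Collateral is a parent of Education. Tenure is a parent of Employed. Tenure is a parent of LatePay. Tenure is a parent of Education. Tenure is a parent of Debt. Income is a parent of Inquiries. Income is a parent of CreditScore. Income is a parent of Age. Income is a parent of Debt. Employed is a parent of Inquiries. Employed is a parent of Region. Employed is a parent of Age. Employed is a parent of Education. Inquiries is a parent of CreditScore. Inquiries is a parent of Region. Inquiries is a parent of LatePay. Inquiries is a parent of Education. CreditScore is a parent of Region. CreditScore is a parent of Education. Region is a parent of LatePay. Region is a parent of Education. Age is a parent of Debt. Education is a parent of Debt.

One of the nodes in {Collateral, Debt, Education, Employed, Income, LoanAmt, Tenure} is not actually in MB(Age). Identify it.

The Markov blanket of a node is its parents, its children, and the other parents of its children.
Parents of Age: Collateral, Employed, Income.
Age's children: Debt.
Other parents of Age's children:
  parents(Debt) \ {Age} = {Education, Income, Tenure}.
MB(Age) = {Collateral, Debt, Education, Employed, Income, Tenure}.
LoanAmt is neither a parent, child, nor co-parent of Age, so it does not belong.

LoanAmt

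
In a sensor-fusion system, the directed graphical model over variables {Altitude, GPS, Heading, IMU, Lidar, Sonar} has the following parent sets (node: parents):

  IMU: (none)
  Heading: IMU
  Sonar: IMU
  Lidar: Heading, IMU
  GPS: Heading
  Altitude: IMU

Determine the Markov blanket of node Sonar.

Recall MB(v) = parents ∪ children ∪ spouses, where spouses are the other parents of v's children.
Children of Sonar: none.
Pa(Sonar) = {IMU}.
Sonar has no children, so there are no co-parents.
MB(Sonar) = {IMU}.

{IMU}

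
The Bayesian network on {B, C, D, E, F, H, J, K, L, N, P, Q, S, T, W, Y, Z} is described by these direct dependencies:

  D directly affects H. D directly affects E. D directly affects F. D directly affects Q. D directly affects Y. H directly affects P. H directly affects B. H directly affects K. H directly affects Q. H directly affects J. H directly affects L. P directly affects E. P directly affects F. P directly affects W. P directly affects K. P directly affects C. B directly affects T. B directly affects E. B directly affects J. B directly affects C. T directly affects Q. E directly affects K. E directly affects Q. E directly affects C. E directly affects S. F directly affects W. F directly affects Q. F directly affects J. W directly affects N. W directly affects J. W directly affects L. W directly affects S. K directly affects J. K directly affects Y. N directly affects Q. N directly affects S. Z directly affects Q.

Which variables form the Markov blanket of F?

Recall MB(v) = parents ∪ children ∪ spouses, where spouses are the other parents of v's children.
F's children: J, Q, W.
Parents of F: D, P.
Other parents of F's children:
  W: P
  Q: D, E, H, N, T, Z
  J: B, H, K, W
Taking the union gives {B, D, E, H, J, K, N, P, Q, T, W, Z}.

{B, D, E, H, J, K, N, P, Q, T, W, Z}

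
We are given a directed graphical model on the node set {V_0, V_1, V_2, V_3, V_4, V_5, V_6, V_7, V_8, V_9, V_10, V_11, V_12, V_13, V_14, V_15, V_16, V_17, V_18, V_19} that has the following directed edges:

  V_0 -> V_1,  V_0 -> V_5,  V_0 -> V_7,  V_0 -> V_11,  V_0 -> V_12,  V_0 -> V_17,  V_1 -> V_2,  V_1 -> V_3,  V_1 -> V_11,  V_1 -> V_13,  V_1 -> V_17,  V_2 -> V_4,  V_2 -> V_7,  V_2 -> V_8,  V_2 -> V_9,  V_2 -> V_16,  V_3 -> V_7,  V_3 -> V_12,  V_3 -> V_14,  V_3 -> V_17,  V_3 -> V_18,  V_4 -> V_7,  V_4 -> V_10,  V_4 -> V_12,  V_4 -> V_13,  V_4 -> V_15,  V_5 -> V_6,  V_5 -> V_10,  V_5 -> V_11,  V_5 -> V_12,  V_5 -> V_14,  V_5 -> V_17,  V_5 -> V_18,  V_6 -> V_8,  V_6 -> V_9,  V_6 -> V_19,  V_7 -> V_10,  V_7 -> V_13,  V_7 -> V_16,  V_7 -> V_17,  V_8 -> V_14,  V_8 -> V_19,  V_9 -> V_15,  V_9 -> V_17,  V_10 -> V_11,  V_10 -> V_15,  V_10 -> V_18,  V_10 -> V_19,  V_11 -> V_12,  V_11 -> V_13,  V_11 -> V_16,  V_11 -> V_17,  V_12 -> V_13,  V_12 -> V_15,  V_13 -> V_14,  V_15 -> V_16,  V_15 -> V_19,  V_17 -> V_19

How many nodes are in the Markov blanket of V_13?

9

The Markov blanket of a node is its parents, its children, and the other parents of its children.
V_13's parents: V_1, V_4, V_7, V_11, V_12.
Ch(V_13) = {V_14}.
Other parents of V_13's children:
  V_14 also has parents V_3, V_5, V_8.
MB(V_13) = {V_1, V_3, V_4, V_5, V_7, V_8, V_11, V_12, V_14}, which has 9 nodes.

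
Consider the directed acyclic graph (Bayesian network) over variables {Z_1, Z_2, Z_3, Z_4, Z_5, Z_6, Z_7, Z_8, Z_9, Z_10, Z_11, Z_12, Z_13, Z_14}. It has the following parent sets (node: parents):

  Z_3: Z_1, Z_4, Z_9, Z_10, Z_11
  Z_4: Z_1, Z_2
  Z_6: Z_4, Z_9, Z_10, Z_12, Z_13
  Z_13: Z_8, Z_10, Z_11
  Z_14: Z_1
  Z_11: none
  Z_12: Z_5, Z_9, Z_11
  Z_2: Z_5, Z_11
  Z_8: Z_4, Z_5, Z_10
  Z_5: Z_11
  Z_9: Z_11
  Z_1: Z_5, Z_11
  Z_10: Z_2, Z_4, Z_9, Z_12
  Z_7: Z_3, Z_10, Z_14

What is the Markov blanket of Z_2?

{Z_1, Z_4, Z_5, Z_9, Z_10, Z_11, Z_12}

By definition, MB(Z_2) is built from Z_2's parents, Z_2's children, and the co-parents of Z_2.
Parents of Z_2: Z_5, Z_11.
Z_2's children: Z_4, Z_10.
For each child, the remaining parents (spouses of Z_2):
  Z_4: Z_1
  Z_10: Z_4, Z_9, Z_12
So the Markov blanket of Z_2 is {Z_1, Z_4, Z_5, Z_9, Z_10, Z_11, Z_12}.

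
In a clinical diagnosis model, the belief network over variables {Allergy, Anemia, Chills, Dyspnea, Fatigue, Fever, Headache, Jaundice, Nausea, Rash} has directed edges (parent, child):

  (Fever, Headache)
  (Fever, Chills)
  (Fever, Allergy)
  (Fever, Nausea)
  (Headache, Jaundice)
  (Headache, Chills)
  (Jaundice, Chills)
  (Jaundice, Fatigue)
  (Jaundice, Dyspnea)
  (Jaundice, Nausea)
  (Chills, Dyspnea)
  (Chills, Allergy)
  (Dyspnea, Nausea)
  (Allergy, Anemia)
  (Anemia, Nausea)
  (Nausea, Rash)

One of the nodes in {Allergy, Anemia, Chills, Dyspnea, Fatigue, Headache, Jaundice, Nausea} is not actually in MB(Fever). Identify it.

Fever's parents: none.
Ch(Fever) = {Allergy, Chills, Headache, Nausea}.
Other parents of Fever's children:
  Headache has no other parent.
  parents(Chills) \ {Fever} = {Headache, Jaundice}.
  Allergy also has parent Chills.
  Nausea's other parents are Anemia, Dyspnea, Jaundice.
MB(Fever) = {Allergy, Anemia, Chills, Dyspnea, Headache, Jaundice, Nausea}.
Fatigue is neither a parent, child, nor co-parent of Fever, so it does not belong.

Fatigue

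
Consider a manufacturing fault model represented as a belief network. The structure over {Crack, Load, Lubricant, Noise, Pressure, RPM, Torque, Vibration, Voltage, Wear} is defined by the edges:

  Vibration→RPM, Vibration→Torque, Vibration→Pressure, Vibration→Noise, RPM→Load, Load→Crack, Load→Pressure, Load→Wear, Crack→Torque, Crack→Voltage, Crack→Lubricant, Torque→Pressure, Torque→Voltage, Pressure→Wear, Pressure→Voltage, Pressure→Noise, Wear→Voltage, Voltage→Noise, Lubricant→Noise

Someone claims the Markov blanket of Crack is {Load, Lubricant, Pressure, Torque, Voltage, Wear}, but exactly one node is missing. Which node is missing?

Vibration

A node's Markov blanket = Pa ∪ Ch ∪ (parents of Ch other than the node itself).
Pa(Crack) = {Load}.
Crack has children Lubricant, Torque, Voltage.
For each child, the remaining parents (spouses of Crack):
  Torque: Vibration
  Voltage: Pressure, Torque, Wear
  Lubricant: —
MB(Crack) = {Load, Lubricant, Pressure, Torque, Vibration, Voltage, Wear}.
Comparing with the claimed set, Vibration is missing.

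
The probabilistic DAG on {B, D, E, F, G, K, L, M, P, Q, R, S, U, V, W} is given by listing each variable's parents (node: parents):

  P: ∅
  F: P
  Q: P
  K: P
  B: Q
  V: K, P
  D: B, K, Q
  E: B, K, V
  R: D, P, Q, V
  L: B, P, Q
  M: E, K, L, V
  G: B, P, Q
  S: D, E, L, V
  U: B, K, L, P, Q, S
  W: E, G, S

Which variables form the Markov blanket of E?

A node's Markov blanket = Pa ∪ Ch ∪ (parents of Ch other than the node itself).
Ch(E) = {M, S, W}.
Pa(E) = {B, K, V}.
Co-parents of E (other parents of its children):
  M: K, L, V
  S: D, L, V
  W: G, S
Taking the union gives {B, D, G, K, L, M, S, V, W}.

{B, D, G, K, L, M, S, V, W}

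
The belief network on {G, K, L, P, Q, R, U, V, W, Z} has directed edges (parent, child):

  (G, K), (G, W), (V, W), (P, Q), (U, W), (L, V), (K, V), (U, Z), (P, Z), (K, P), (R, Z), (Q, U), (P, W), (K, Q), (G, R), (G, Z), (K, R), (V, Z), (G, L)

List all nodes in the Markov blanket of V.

{G, K, L, P, R, U, W, Z}

V's children: W, Z.
Pa(V) = {K, L}.
Other parents of V's children:
  W also has parents G, P, U.
  Z also has parents G, P, R, U.
Taking the union gives {G, K, L, P, R, U, W, Z}.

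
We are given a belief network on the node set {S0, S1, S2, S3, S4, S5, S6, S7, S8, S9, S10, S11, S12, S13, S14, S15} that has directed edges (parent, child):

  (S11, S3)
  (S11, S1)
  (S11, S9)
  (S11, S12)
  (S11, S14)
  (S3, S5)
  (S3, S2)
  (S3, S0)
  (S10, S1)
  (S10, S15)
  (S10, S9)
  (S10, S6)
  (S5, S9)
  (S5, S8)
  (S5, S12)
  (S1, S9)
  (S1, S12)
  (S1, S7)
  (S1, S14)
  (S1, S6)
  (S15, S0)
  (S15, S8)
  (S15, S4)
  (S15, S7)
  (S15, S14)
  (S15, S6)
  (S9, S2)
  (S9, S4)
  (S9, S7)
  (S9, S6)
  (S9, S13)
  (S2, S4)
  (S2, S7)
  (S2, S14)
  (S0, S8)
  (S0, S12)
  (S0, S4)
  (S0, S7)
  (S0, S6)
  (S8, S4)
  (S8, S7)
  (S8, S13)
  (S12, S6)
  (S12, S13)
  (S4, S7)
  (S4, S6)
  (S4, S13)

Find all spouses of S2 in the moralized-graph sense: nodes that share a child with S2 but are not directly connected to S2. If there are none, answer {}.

{S0, S1, S8, S11, S15}

Children of S2: S4, S7, S14.
  parents(S4) \ {S2} = {S0, S8, S9, S15}.
  parents(S7) \ {S2} = {S0, S1, S4, S8, S9, S15}.
  S14 also has parents S1, S11, S15.
Excluding nodes already adjacent to S2 (S3, S4, S7, S9, S14), the co-parent-only contribution is {S0, S1, S8, S11, S15}.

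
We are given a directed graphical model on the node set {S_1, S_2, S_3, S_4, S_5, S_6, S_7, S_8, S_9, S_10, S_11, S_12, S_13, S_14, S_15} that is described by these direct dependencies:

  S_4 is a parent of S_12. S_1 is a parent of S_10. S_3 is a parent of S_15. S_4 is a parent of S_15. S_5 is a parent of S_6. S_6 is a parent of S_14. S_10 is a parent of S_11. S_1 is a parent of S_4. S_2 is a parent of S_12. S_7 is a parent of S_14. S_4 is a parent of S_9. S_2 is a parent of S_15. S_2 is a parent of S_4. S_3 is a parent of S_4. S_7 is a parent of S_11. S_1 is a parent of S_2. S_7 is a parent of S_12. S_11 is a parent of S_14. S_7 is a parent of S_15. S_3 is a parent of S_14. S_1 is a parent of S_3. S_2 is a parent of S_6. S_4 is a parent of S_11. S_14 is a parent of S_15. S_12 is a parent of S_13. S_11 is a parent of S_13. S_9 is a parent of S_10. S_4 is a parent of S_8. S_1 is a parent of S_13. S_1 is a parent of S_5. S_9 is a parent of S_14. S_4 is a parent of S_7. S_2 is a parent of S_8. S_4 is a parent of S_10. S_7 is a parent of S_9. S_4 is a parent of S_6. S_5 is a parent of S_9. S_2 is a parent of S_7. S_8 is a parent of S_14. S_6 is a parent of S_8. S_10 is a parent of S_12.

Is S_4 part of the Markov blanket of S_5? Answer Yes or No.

S_4 is a co-parent of S_5: both are parents of S_6, S_9.
So S_4 ∈ MB(S_5).

Yes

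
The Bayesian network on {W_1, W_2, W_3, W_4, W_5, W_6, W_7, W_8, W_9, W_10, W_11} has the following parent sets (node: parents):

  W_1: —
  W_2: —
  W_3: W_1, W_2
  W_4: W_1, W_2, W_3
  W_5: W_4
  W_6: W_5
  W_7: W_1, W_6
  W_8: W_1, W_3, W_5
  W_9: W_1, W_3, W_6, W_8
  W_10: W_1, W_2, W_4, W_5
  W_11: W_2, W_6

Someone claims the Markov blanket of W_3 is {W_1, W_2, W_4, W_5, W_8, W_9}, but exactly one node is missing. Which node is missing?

The Markov blanket of a node is its parents, its children, and the other parents of its children.
Parents of W_3: W_1, W_2.
Ch(W_3) = {W_4, W_8, W_9}.
Co-parents of W_3 (other parents of its children):
  parents(W_4) \ {W_3} = {W_1, W_2}.
  W_8 also has parents W_1, W_5.
  W_9's other parents are W_1, W_6, W_8.
MB(W_3) = {W_1, W_2, W_4, W_5, W_6, W_8, W_9}.
Comparing with the claimed set, W_6 is missing.

W_6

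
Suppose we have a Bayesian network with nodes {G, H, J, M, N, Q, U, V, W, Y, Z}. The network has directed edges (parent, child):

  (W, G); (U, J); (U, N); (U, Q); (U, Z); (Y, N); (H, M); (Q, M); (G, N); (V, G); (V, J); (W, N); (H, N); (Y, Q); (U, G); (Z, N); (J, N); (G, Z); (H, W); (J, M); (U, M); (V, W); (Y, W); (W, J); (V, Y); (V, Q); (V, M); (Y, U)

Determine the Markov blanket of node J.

{G, H, M, N, Q, U, V, W, Y, Z}

J's parents: U, V, W.
J's children: M, N.
Parents of each child, excluding J:
  N's other parents are G, H, U, W, Y, Z.
  M's other parents are H, Q, U, V.
So the Markov blanket of J is {G, H, M, N, Q, U, V, W, Y, Z}.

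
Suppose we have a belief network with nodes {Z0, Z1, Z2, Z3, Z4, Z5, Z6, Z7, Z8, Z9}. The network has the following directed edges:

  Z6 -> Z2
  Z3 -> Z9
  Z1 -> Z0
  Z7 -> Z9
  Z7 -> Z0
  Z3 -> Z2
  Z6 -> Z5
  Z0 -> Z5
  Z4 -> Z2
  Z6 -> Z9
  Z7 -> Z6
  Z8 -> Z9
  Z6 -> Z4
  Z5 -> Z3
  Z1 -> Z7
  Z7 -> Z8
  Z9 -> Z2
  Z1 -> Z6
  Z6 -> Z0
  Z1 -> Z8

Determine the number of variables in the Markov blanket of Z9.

A node's Markov blanket = Pa ∪ Ch ∪ (parents of Ch other than the node itself).
Z9's parents: Z3, Z6, Z7, Z8.
Children of Z9: Z2.
For each child, the remaining parents (spouses of Z9):
  Z2 also has parents Z3, Z4, Z6.
MB(Z9) = {Z2, Z3, Z4, Z6, Z7, Z8}, which has 6 nodes.

6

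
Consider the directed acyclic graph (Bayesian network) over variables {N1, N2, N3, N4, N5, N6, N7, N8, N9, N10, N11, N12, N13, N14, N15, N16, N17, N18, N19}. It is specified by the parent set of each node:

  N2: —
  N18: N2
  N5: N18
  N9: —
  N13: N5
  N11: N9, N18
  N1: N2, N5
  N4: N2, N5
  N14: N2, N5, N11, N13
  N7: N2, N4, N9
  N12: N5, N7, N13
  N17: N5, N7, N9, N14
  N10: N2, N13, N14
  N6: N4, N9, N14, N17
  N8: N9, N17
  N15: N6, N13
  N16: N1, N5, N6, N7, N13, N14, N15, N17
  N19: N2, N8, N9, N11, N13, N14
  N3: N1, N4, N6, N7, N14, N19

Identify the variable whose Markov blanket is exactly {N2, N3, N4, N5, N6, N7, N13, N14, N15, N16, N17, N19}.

N1

The target node must have every member of {N2, N3, N4, N5, N6, N7, N13, N14, N15, N16, N17, N19} as a parent, child, or co-parent, and no others.
Parents of N1: N2, N5; children: N3, N16; co-parents: N4, N5, N6, N7, N13, N14, N15, N17, N19.
These exactly cover the given set, so the node is N1.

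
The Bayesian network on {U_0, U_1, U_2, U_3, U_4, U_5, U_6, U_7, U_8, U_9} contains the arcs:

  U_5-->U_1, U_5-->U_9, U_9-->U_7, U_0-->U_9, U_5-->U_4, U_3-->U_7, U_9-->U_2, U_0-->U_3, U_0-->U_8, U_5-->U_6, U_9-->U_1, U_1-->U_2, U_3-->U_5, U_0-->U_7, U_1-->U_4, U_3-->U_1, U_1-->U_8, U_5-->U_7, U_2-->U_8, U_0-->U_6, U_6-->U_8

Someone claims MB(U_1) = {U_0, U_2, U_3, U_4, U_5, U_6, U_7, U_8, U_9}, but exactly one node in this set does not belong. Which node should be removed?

The Markov blanket of a node is its parents, its children, and the other parents of its children.
U_1's parents: U_3, U_5, U_9.
Ch(U_1) = {U_2, U_4, U_8}.
Co-parents of U_1 (other parents of its children):
  U_4's other parent is U_5.
  U_2's other parent is U_9.
  U_8 also has parents U_0, U_2, U_6.
MB(U_1) = {U_0, U_2, U_3, U_4, U_5, U_6, U_8, U_9}.
U_7 is neither a parent, child, nor co-parent of U_1, so it does not belong.

U_7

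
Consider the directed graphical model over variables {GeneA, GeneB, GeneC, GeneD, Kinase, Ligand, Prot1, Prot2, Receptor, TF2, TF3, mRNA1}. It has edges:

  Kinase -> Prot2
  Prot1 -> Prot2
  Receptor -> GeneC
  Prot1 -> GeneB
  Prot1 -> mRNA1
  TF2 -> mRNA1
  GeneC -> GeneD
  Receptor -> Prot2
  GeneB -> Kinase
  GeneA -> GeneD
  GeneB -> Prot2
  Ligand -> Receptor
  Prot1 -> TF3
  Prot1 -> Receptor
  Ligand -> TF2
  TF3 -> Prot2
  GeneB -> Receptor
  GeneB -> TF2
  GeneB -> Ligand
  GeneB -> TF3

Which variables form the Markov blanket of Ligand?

By definition, MB(Ligand) is built from Ligand's parents, Ligand's children, and the co-parents of Ligand.
Pa(Ligand) = {GeneB}.
Ligand's children: Receptor, TF2.
Parents of each child, excluding Ligand:
  parents(TF2) \ {Ligand} = {GeneB}.
  Receptor also has parents GeneB, Prot1.
Taking the union gives {GeneB, Prot1, Receptor, TF2}.

{GeneB, Prot1, Receptor, TF2}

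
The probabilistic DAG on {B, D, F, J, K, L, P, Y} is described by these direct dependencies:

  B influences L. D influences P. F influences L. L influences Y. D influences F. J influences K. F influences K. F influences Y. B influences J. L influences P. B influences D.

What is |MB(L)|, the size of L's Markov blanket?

5

L has parents B, F.
L's children: P, Y.
Co-parents of L (other parents of its children):
  P also has parent D.
  parents(Y) \ {L} = {F}.
MB(L) = {B, D, F, P, Y}, which has 5 nodes.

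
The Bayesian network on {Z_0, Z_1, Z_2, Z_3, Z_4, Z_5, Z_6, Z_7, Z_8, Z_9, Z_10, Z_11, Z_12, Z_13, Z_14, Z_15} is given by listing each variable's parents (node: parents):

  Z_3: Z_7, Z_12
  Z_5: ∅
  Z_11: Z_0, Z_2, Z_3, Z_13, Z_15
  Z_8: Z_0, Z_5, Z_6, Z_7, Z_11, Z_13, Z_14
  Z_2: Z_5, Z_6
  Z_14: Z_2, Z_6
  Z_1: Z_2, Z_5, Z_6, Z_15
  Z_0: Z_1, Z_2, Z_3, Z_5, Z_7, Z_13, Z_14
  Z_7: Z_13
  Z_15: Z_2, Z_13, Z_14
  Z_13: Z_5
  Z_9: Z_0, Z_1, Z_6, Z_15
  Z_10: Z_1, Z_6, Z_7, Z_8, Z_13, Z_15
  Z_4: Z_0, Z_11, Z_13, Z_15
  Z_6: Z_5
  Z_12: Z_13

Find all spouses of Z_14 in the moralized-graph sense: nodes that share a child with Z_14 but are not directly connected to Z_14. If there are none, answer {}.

Children of Z_14: Z_0, Z_8, Z_15.
  Z_15: Z_2, Z_13
  Z_0: Z_1, Z_2, Z_3, Z_5, Z_7, Z_13
  Z_8: Z_0, Z_5, Z_6, Z_7, Z_11, Z_13
Excluding nodes already adjacent to Z_14 (Z_0, Z_2, Z_6, Z_8, Z_15), the co-parent-only contribution is {Z_1, Z_3, Z_5, Z_7, Z_11, Z_13}.

{Z_1, Z_3, Z_5, Z_7, Z_11, Z_13}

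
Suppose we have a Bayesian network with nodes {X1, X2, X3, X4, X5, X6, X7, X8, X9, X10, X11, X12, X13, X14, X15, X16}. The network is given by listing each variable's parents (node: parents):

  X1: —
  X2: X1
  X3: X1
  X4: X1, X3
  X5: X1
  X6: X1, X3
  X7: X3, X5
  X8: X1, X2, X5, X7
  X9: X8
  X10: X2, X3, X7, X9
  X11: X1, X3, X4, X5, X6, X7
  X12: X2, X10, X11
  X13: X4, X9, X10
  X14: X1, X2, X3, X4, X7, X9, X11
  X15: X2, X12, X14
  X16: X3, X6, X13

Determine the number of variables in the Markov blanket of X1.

The Markov blanket of a node is its parents, its children, and the other parents of its children.
X1 has children X2, X3, X4, X5, X6, X8, X11, X14.
Parents of X1: none.
Co-parents of X1 (other parents of its children):
  X2: —
  X3: —
  X4: X3
  X5: —
  X6: X3
  X8: X2, X5, X7
  X11: X3, X4, X5, X6, X7
  X14: X2, X3, X4, X7, X9, X11
MB(X1) = {X2, X3, X4, X5, X6, X7, X8, X9, X11, X14}, which has 10 nodes.

10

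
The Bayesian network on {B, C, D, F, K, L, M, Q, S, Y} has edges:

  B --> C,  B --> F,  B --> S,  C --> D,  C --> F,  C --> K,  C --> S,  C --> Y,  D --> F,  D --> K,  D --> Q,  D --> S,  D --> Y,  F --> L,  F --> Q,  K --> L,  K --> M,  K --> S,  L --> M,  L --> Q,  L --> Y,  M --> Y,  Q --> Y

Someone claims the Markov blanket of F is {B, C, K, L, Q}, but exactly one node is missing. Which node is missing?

Recall MB(v) = parents ∪ children ∪ spouses, where spouses are the other parents of v's children.
F has parents B, C, D.
F's children: L, Q.
Co-parents of F (other parents of its children):
  parents(L) \ {F} = {K}.
  Q's other parents are D, L.
MB(F) = {B, C, D, K, L, Q}.
Comparing with the claimed set, D is missing.

D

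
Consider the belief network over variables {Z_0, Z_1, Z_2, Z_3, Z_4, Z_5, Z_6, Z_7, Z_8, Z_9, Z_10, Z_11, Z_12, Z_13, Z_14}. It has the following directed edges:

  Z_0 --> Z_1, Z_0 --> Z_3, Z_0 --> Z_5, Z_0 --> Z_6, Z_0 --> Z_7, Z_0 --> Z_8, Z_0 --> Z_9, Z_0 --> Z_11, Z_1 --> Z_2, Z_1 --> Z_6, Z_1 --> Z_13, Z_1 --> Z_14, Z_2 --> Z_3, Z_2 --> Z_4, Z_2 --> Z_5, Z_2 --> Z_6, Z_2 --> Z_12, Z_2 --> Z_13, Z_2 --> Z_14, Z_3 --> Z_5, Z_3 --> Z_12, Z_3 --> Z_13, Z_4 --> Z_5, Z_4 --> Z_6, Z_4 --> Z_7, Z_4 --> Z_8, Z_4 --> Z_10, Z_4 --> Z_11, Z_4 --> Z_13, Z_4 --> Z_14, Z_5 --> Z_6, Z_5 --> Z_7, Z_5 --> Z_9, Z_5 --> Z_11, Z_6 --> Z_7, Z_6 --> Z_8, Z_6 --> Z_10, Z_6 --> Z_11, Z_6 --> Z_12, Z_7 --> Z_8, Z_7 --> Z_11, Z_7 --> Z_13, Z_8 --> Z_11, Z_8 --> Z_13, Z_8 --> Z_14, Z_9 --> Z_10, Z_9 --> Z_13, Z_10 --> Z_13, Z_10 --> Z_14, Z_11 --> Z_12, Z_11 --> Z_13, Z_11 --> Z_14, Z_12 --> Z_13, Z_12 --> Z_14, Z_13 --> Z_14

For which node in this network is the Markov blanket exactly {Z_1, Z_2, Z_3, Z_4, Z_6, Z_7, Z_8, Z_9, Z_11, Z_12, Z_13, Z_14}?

The target node must have every member of {Z_1, Z_2, Z_3, Z_4, Z_6, Z_7, Z_8, Z_9, Z_11, Z_12, Z_13, Z_14} as a parent, child, or co-parent, and no others.
Parents of Z_10: Z_4, Z_6, Z_9; children: Z_13, Z_14; co-parents: Z_1, Z_2, Z_3, Z_4, Z_7, Z_8, Z_9, Z_11, Z_12, Z_13.
These exactly cover the given set, so the node is Z_10.

Z_10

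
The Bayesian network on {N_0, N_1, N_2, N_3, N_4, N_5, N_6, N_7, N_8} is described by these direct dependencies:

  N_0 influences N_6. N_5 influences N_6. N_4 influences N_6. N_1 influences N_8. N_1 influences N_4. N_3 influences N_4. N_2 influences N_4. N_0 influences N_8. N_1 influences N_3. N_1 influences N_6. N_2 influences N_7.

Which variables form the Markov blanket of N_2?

The Markov blanket of a node is its parents, its children, and the other parents of its children.
N_2 has children N_4, N_7.
N_2's parents: none.
Parents of each child, excluding N_2:
  N_4's other parents are N_1, N_3.
  N_7: no additional parents.
MB(N_2) = {N_1, N_3, N_4, N_7}.

{N_1, N_3, N_4, N_7}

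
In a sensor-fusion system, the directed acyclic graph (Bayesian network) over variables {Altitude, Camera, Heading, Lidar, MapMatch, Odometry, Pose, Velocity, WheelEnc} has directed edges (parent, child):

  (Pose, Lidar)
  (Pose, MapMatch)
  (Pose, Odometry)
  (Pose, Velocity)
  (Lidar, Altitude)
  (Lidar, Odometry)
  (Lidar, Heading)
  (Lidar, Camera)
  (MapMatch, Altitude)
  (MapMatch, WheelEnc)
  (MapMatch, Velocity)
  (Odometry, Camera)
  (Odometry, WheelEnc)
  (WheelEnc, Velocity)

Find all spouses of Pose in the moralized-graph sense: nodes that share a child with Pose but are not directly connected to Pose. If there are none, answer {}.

{WheelEnc}

Children of Pose: Lidar, MapMatch, Odometry, Velocity.
  Lidar: no additional parents.
  MapMatch has no other parent.
  Odometry's other parent is Lidar.
  parents(Velocity) \ {Pose} = {MapMatch, WheelEnc}.
Excluding nodes already adjacent to Pose (Lidar, MapMatch, Odometry, Velocity), the co-parent-only contribution is {WheelEnc}.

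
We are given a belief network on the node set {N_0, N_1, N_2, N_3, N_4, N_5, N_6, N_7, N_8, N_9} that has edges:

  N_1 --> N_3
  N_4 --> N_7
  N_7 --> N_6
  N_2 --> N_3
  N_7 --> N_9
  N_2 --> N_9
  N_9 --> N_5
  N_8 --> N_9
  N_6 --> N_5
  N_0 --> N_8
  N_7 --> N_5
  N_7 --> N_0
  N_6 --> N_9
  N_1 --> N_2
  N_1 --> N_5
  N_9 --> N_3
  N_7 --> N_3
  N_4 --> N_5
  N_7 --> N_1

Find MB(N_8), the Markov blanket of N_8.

{N_0, N_2, N_6, N_7, N_9}

N_8's parents: N_0.
Ch(N_8) = {N_9}.
Parents of each child, excluding N_8:
  N_9's other parents are N_2, N_6, N_7.
So the Markov blanket of N_8 is {N_0, N_2, N_6, N_7, N_9}.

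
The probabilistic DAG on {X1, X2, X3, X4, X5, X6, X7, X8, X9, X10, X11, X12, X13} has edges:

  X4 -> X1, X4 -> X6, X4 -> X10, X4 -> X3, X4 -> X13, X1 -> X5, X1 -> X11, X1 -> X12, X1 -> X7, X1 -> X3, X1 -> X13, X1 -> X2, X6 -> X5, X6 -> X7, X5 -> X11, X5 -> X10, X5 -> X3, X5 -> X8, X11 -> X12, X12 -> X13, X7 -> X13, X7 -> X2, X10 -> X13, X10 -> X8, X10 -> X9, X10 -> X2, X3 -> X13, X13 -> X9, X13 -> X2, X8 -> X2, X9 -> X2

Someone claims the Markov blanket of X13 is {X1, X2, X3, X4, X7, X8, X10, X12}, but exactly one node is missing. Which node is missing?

X9

The Markov blanket of a node is its parents, its children, and the other parents of its children.
Parents of X13: X1, X3, X4, X7, X10, X12.
Children of X13: X2, X9.
Other parents of X13's children:
  X9's other parent is X10.
  X2's other parents are X1, X7, X8, X9, X10.
MB(X13) = {X1, X2, X3, X4, X7, X8, X9, X10, X12}.
Comparing with the claimed set, X9 is missing.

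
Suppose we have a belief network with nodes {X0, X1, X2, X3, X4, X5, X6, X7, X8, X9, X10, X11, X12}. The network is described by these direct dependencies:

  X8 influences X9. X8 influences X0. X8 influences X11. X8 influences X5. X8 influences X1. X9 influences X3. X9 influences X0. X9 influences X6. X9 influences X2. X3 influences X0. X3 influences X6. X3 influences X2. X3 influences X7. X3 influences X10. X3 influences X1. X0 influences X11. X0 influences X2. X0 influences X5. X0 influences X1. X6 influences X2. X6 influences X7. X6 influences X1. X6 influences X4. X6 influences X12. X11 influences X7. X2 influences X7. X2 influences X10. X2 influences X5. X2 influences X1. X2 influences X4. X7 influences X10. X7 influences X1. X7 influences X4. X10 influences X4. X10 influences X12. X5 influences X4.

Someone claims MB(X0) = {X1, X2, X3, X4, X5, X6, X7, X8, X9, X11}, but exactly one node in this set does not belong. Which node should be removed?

The Markov blanket of a node is its parents, its children, and the other parents of its children.
Parents of X0: X3, X8, X9.
X0 has children X1, X2, X5, X11.
Parents of each child, excluding X0:
  X11: X8
  X2: X3, X6, X9
  X5: X2, X8
  X1: X2, X3, X6, X7, X8
MB(X0) = {X1, X2, X3, X5, X6, X7, X8, X9, X11}.
X4 is neither a parent, child, nor co-parent of X0, so it does not belong.

X4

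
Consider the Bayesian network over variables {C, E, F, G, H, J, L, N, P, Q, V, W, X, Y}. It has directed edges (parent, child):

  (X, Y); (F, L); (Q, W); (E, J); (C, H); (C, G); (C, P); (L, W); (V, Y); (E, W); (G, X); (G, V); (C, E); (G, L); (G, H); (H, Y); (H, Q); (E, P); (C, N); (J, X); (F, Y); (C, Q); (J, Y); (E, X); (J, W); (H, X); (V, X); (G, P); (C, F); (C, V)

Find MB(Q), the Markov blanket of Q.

Recall MB(v) = parents ∪ children ∪ spouses, where spouses are the other parents of v's children.
Q's parents: C, H.
Q's children: W.
Co-parents of Q (other parents of its children):
  parents(W) \ {Q} = {E, J, L}.
Taking the union gives {C, E, H, J, L, W}.

{C, E, H, J, L, W}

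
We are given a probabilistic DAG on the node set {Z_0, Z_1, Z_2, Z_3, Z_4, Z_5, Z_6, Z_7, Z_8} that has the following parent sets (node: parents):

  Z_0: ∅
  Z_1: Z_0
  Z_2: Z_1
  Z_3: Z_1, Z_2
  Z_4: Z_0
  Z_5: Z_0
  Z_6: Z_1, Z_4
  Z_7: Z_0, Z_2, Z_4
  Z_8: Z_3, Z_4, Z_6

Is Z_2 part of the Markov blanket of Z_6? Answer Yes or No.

No

Z_6's parents: Z_1, Z_4.
Z_6's children: Z_8.
For each child, the remaining parents (spouses of Z_6):
  Z_8 also has parents Z_3, Z_4.
MB(Z_6) = {Z_1, Z_3, Z_4, Z_8}; Z_2 is not in this set.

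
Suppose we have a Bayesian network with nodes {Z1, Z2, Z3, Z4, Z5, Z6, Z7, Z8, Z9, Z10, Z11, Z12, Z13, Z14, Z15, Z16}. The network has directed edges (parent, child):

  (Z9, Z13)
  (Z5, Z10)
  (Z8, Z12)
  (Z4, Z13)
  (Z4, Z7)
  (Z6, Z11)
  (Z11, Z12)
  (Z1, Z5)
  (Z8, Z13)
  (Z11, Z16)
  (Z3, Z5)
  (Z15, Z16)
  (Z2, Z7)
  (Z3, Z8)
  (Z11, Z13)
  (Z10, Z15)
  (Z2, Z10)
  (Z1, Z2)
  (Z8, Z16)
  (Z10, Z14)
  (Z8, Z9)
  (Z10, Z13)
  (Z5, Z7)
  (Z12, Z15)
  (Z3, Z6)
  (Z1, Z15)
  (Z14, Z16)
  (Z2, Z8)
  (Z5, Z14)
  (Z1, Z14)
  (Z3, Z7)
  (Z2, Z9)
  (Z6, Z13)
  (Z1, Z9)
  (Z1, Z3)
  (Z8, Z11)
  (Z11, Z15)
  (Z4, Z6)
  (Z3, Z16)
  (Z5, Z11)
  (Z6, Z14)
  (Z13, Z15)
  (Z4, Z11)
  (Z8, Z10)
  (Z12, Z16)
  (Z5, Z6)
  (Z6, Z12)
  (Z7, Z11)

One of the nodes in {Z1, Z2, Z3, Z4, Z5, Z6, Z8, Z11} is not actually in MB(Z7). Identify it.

Parents of Z7: Z2, Z3, Z4, Z5.
Children of Z7: Z11.
Other parents of Z7's children:
  Z11: Z4, Z5, Z6, Z8
MB(Z7) = {Z2, Z3, Z4, Z5, Z6, Z8, Z11}.
Z1 is neither a parent, child, nor co-parent of Z7, so it does not belong.

Z1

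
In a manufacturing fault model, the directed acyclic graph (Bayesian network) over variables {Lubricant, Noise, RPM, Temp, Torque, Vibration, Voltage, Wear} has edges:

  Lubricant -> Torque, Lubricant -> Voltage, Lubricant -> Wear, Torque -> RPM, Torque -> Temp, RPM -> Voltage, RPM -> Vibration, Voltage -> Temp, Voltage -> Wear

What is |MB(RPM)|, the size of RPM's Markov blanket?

4

The Markov blanket of a node is its parents, its children, and the other parents of its children.
Pa(RPM) = {Torque}.
Children of RPM: Vibration, Voltage.
For each child, the remaining parents (spouses of RPM):
  parents(Voltage) \ {RPM} = {Lubricant}.
  Vibration has no other parent.
MB(RPM) = {Lubricant, Torque, Vibration, Voltage}, which has 4 nodes.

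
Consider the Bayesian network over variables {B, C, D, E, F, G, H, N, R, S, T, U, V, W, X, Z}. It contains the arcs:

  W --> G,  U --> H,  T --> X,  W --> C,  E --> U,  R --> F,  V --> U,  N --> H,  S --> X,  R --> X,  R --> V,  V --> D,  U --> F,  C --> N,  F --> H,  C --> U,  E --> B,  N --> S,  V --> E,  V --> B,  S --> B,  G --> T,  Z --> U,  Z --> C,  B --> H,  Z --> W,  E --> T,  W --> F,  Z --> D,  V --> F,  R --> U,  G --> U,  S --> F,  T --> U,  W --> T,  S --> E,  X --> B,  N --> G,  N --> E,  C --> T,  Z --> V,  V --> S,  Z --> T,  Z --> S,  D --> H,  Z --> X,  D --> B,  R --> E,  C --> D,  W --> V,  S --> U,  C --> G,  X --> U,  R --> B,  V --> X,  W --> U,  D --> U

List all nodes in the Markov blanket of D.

{B, C, E, F, G, H, N, R, S, T, U, V, W, X, Z}

By definition, MB(D) is built from D's parents, D's children, and the co-parents of D.
D's parents: C, V, Z.
Ch(D) = {B, H, U}.
Co-parents of D (other parents of its children):
  parents(U) \ {D} = {C, E, G, R, S, T, V, W, X, Z}.
  B also has parents E, R, S, V, X.
  H's other parents are B, F, N, U.
So the Markov blanket of D is {B, C, E, F, G, H, N, R, S, T, U, V, W, X, Z}.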